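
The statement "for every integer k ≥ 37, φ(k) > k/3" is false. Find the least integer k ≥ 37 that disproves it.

k = 42

We need the least integer k ≥ 37 for which the claim fails.
For k = 37, 38, 39, 40, 41 the conclusion holds.
k = 42: φ(42) = 12 and 42/3 = 14, so φ(42) ≤ 42/3.
So k = 42 is the smallest counterexample.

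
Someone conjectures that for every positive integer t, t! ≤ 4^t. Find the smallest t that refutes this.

t = 9

We need the least positive integer t for which t! > 4^t.
The first 8 eligible values, up to t = 8, all satisfy the conclusion.
t = 9: t! = 362880 and 4^t = 262144, so 362880 > 262144.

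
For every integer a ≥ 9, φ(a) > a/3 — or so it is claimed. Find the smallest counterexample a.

a = 12

We need the least integer a ≥ 9 for which the claim fails.
a = 9: φ(9) = 6 and 9/3 = 3, so φ(9) > 9/3.
a = 10: φ(10) = 4 and 10/3 = 10/3, so φ(10) > 10/3.
a = 11: φ(11) = 10 and 11/3 = 11/3, so φ(11) > 11/3.
a = 12: φ(12) = 4 and 12/3 = 4, so φ(12) ≤ 12/3.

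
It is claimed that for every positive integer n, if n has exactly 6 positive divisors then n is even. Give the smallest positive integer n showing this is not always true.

We need the least positive integer n for which n has exactly 6 positive divisors but n is odd.
The first 6 eligible values, up to n = 44, all satisfy the conclusion.
n = 45: divisors of 45: 1, 3, 5, 9, 15, 45; 45 is odd.
Thus n = 45 disproves the claim, and no smaller n works.

n = 45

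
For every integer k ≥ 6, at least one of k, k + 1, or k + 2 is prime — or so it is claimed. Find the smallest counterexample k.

We need the least integer k ≥ 6 for which k, k + 1, k + 2 are all composite.
k = 6: 7 is prime.
k = 7: 7 is prime.
k = 8: 8 = 2 × 4; 9 = 3 × 3; 10 = 2 × 5 — all composite.
Hence k = 8 is a counterexample.

k = 8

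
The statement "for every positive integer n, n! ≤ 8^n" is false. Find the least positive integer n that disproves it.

n = 20

Check each positive integer n in order until n! > 8^n.
The first 19 eligible values, up to n = 19, all satisfy the conclusion.
n = 20: n! = 2432902008176640000 and 8^n = 1152921504606846976, so 2432902008176640000 > 1152921504606846976.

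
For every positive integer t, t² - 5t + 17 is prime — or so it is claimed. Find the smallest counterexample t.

For t = 1, 2, 3, 4, …, 10, 11, 12 the conclusion holds.
t = 13: t² - 5t + 17 = 121 = 11 × 11, composite.

t = 13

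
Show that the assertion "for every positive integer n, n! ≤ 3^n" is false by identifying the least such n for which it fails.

A counterexample is any positive integer n such that n! > 3^n; we check each in order.
n = 1: n! = 1 and 3^n = 3, so 1 ≤ 3.
n = 2: n! = 2 and 3^n = 9, so 2 ≤ 9.
n = 3: n! = 6 and 3^n = 27, so 6 ≤ 27.
n = 4: n! = 24 and 3^n = 81, so 24 ≤ 81.
n = 5: n! = 120 and 3^n = 243, so 120 ≤ 243.
n = 6: n! = 720 and 3^n = 729, so 720 ≤ 729.
n = 7: n! = 5040 and 3^n = 2187, so 5040 > 2187.
So n = 7 is the smallest counterexample.

n = 7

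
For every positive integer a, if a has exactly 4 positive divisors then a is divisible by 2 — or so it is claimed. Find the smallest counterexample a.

Check each positive integer a in order until a has exactly 4 positive divisors but a is not divisible by 2.
The first 4 eligible values, up to a = 14, all satisfy the conclusion.
a = 15: τ(15) = 4; 15 mod 2 = 1.

a = 15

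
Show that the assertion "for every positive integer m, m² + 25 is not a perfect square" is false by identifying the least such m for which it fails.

m = 12

We need the least positive integer m for which m² + 25 is a perfect square.
For m = 1, 2, 3, 4, …, 9, 10, 11 the conclusion holds.
m = 12: 12² + 25 = 169 = 13², a perfect square.
Thus m = 12 disproves the claim, and no smaller m works.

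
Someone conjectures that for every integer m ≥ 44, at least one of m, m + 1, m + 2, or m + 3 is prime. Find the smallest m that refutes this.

m = 48

m = 44: 47 is prime.
m = 45: 47 is prime.
m = 46: 47 is prime.
m = 47: 47 is prime.
m = 48: 48 = 2 × 24; 49 = 7 × 7; 50 = 2 × 25; 51 = 3 × 17 — all composite.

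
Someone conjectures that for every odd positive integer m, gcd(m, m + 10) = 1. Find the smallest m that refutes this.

Check each odd positive integer m in order until gcd(m, m + 10) > 1.
For m = 1, 3 the conclusion holds.
m = 5: gcd(5, 15) = 5.
Hence m = 5 is a counterexample.

m = 5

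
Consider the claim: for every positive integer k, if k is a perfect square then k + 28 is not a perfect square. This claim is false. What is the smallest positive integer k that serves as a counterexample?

k = 36

For k = 1, 4, 9, 16, 25 the conclusion holds.
k = 36: 36 = 6² and 36 + 28 = 64 = 8².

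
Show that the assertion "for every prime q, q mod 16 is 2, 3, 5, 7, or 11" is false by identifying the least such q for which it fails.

q = 13

The first 5 eligible values, up to q = 11, all satisfy the conclusion.
q = 13: 13 mod 16 = 13 — not in {2, 3, 5, 7, 11}.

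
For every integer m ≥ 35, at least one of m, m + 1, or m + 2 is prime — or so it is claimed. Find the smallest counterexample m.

For m = 35, 36, 37 the conclusion holds.
m = 38: 38 = 2 × 19; 39 = 3 × 13; 40 = 2 × 20 — all composite.

m = 38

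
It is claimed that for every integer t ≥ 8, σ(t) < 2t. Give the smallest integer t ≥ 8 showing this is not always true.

t = 12

For t = 8, 9, 10, 11 the conclusion holds.
t = 12: σ(12) = 28; 28 ≥ 24.
So t = 12 is the smallest counterexample.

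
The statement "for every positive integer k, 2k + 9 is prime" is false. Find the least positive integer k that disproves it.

A counterexample is any positive integer k such that 2k + 9 is not prime; we check each in order.
k = 1: 2k + 9 = 11, prime.
k = 2: 2k + 9 = 13, prime.
k = 3: 2k + 9 = 15 = 3 × 5, composite.

k = 3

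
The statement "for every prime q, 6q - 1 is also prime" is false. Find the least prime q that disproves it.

q = 11

A counterexample is any prime q such that 6q - 1 is not prime; we check each in order.
For q = 2, 3, 5, 7 the conclusion holds.
q = 11: 6q - 1 = 65 = 5 × 13, not prime.
Hence q = 11 is a counterexample.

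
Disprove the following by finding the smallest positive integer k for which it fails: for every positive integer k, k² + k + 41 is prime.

For k = 1, 2, 3, 4, …, 37, 38, 39 the conclusion holds.
k = 40: k² + k + 41 = 1681 = 41 × 41, composite.
Hence k = 40 is a counterexample.

k = 40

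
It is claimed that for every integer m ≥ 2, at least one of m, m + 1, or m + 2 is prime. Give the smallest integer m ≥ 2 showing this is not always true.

m = 8

Check each integer m ≥ 2 in order until m, m + 1, m + 2 are all composite.
For m = 2, 3, 4, 5, 6, 7 the conclusion holds.
m = 8: 8 = 2 × 4; 9 = 3 × 3; 10 = 2 × 5 — all composite.
Thus m = 8 disproves the claim, and no smaller m works.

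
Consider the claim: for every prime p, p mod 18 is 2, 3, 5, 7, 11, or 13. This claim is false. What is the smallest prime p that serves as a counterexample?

p = 17

A counterexample is any prime p such that the claim fails; we check each in order.
The first 6 eligible values, up to p = 13, all satisfy the conclusion.
p = 17: 17 mod 18 = 17 — not in {2, 3, 5, 7, 11, 13}.
Thus p = 17 disproves the claim, and no smaller p works.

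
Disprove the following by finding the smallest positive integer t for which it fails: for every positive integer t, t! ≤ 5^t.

t = 12

Check each positive integer t in order until t! > 5^t.
For t = 1, 2, 3, 4, …, 9, 10, 11 the conclusion holds.
t = 12: t! = 479001600 and 5^t = 244140625, so 479001600 > 244140625.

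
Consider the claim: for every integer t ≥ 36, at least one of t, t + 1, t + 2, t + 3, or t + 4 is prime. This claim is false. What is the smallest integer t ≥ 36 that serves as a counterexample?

t = 48

A counterexample is any integer t ≥ 36 such that t, t + 1, t + 2, t + 3, t + 4 are all composite; we check each in order.
For t = 36, 37, 38, 39, …, 45, 46, 47 the conclusion holds.
t = 48: 48 = 2 × 24; 49 = 7 × 7; 50 = 2 × 25; 51 = 3 × 17; 52 = 2 × 26 — all composite.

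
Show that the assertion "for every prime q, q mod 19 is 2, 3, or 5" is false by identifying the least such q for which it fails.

We need the least prime q for which the claim fails.
q = 2: 2 mod 19 = 2.
q = 3: 3 mod 19 = 3.
q = 5: 5 mod 19 = 5.
q = 7: 7 mod 19 = 7 — not in {2, 3, 5}.
Thus q = 7 disproves the claim, and no smaller q works.

q = 7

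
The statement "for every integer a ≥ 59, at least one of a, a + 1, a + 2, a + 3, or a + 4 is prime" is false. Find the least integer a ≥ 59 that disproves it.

a = 62

We need the least integer a ≥ 59 for which a, a + 1, a + 2, a + 3, a + 4 are all composite.
For a = 59, 60, 61 the conclusion holds.
a = 62: 62 = 2 × 31; 63 = 3 × 21; 64 = 2 × 32; 65 = 5 × 13; 66 = 2 × 33 — all composite.
So a = 62 is the smallest counterexample.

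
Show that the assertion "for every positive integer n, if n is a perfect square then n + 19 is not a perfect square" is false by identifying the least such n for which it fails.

A counterexample is any positive integer n such that n is a perfect square but n + 19 is a perfect square; we check each in order.
n = 1: 1 + 19 = 20, not a perfect square.
n = 4: 4 + 19 = 23, not a perfect square.
n = 9: 9 + 19 = 28, not a perfect square.
n = 16: 16 + 19 = 35, not a perfect square.
n = 25: 25 + 19 = 44, not a perfect square.
n = 36: 36 + 19 = 55, not a perfect square.
n = 49: 49 + 19 = 68, not a perfect square.
n = 64: 64 + 19 = 83, not a perfect square.
n = 81: 81 = 9² and 81 + 19 = 100 = 10².

n = 81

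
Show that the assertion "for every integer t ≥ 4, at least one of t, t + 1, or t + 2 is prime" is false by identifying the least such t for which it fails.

For t = 4, 5, 6, 7 the conclusion holds.
t = 8: 8 = 2 × 4; 9 = 3 × 3; 10 = 2 × 5 — all composite.
Hence t = 8 is a counterexample.

t = 8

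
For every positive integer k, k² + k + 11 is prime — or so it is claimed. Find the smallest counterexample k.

A counterexample is any positive integer k such that k² + k + 11 is not prime; we check each in order.
For k = 1, 2, 3, 4, 5, 6, 7, 8, 9 the conclusion holds.
k = 10: k² + k + 11 = 121 = 11 × 11, composite.
So k = 10 is the smallest counterexample.

k = 10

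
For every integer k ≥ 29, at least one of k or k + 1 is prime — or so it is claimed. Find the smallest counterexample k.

We need the least integer k ≥ 29 for which k, k + 1 are both composite.
For k = 29, 30, 31 the conclusion holds.
k = 32: 32 = 2 × 16; 33 = 3 × 11 — both composite.
Thus k = 32 disproves the claim, and no smaller k works.

k = 32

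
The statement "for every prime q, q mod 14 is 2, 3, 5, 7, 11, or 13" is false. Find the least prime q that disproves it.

q = 23

For q = 2, 3, 5, 7, 11, 13, 17, 19 the conclusion holds.
q = 23: 23 mod 14 = 9 — not in {2, 3, 5, 7, 11, 13}.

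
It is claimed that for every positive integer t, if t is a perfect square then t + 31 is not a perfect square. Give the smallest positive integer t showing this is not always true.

t = 225

A counterexample is any positive integer t such that t is a perfect square but t + 31 is a perfect square; we check each in order.
The first 14 eligible values, up to t = 196, all satisfy the conclusion.
t = 225: 225 = 15² and 225 + 31 = 256 = 16².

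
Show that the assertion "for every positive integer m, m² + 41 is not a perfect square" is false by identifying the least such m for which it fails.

Check each positive integer m in order until m² + 41 is a perfect square.
For m = 1, 2, 3, 4, …, 17, 18, 19 the conclusion holds.
m = 20: 20² + 41 = 441 = 21², a perfect square.

m = 20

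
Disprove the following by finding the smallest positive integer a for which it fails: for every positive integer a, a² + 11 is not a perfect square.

a = 5

A counterexample is any positive integer a such that a² + 11 is a perfect square; we check each in order.
a = 1: 1² + 11 = 12, not a perfect square.
a = 2: 2² + 11 = 15, not a perfect square.
a = 3: 3² + 11 = 20, not a perfect square.
a = 4: 4² + 11 = 27, not a perfect square.
a = 5: 5² + 11 = 36 = 6², a perfect square.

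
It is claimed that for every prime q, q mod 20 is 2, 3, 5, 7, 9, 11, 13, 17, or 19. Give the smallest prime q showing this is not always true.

q = 41

Check each prime q in order until the claim fails.
The first 12 eligible values, up to q = 37, all satisfy the conclusion.
q = 41: 41 mod 20 = 1 — not in {2, 3, 5, 7, 9, 11, 13, 17, 19}.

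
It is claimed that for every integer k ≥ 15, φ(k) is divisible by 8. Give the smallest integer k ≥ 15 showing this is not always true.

k = 18

Check each integer k ≥ 15 in order until φ(k) is not divisible by 8.
k = 15: φ(15) = 8; 8 mod 8 = 0.
k = 16: φ(16) = 8; 8 mod 8 = 0.
k = 17: φ(17) = 16; 16 mod 8 = 0.
k = 18: φ(18) = 6; 6 mod 8 = 6.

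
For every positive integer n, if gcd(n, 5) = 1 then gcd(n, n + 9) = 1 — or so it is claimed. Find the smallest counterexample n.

n = 3

A counterexample is any positive integer n such that gcd(n, 5) = 1 but gcd(n, n + 9) > 1; we check each in order.
For n = 1, 2 the conclusion holds.
n = 3: gcd(3, 12) = 3.
So n = 3 is the smallest counterexample.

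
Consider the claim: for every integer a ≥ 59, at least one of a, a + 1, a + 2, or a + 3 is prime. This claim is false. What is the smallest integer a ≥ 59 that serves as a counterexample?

Check each integer a ≥ 59 in order until a, a + 1, a + 2, a + 3 are all composite.
For a = 59, 60, 61 the conclusion holds.
a = 62: 62 = 2 × 31; 63 = 3 × 21; 64 = 2 × 32; 65 = 5 × 13 — all composite.

a = 62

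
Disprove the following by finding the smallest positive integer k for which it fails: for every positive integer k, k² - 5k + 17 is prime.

k = 13

Check each positive integer k in order until k² - 5k + 17 is not prime.
For k = 1, 2, 3, 4, …, 10, 11, 12 the conclusion holds.
k = 13: k² - 5k + 17 = 121 = 11 × 11, composite.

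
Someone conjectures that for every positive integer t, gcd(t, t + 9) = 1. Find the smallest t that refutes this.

t = 3

A counterexample is any positive integer t such that gcd(t, t + 9) > 1; we check each in order.
t = 1: gcd(1, 10) = 1.
t = 2: gcd(2, 11) = 1.
t = 3: gcd(3, 12) = 3.
So t = 3 is the smallest counterexample.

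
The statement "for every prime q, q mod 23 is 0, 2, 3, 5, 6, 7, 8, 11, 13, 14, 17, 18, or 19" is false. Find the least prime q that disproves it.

q = 43

We need the least prime q for which the claim fails.
For q = 2, 3, 5, 7, …, 31, 37, 41 the conclusion holds.
q = 43: 43 mod 23 = 20 — not in {0, 2, 3, 5, 6, 7, 8, 11, 13, 14, 17, 18, 19}.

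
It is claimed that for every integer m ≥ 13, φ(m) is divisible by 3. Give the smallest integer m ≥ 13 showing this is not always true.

m = 15

A counterexample is any integer m ≥ 13 such that φ(m) is not divisible by 3; we check each in order.
m = 13: φ(13) = 12; 12 mod 3 = 0.
m = 14: φ(14) = 6; 6 mod 3 = 0.
m = 15: φ(15) = 8; 8 mod 3 = 2.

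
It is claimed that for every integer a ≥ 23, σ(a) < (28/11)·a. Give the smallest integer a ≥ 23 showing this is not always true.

For a = 23, 24, 25, 26, …, 45, 46, 47 the conclusion holds.
a = 48: σ(48) = 124; 124 ≥ 1344/11.
So a = 48 is the smallest counterexample.

a = 48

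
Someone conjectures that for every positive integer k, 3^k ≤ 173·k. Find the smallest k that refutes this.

A counterexample is any positive integer k such that 3^k > 173·k; we check each in order.
k = 1: 3^k = 3 and 173·k = 173, so 3 ≤ 173.
k = 2: 3^k = 9 and 173·k = 346, so 9 ≤ 346.
k = 3: 3^k = 27 and 173·k = 519, so 27 ≤ 519.
k = 4: 3^k = 81 and 173·k = 692, so 81 ≤ 692.
k = 5: 3^k = 243 and 173·k = 865, so 243 ≤ 865.
k = 6: 3^k = 729 and 173·k = 1038, so 729 ≤ 1038.
k = 7: 3^k = 2187 and 173·k = 1211, so 2187 > 1211.

k = 7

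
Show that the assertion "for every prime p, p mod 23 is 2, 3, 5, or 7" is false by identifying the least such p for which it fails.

p = 11

Check each prime p in order until the claim fails.
For p = 2, 3, 5, 7 the conclusion holds.
p = 11: 11 mod 23 = 11 — not in {2, 3, 5, 7}.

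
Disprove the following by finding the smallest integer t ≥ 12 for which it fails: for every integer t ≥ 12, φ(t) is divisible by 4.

t = 14

A counterexample is any integer t ≥ 12 such that φ(t) is not divisible by 4; we check each in order.
For t = 12, 13 the conclusion holds.
t = 14: φ(14) = 6; 6 mod 4 = 2.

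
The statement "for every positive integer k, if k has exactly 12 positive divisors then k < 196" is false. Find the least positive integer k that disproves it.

A counterexample is any positive integer k such that k has exactly 12 positive divisors but the claim fails; we check each in order.
The first 12 eligible values, up to k = 160, all satisfy the conclusion.
k = 198: τ(198) = 12; 198 ≥ 196.

k = 198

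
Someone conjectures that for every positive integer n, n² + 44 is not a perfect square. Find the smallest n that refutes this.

n = 10

We need the least positive integer n for which n² + 44 is a perfect square.
For n = 1, 2, 3, 4, 5, 6, 7, 8, 9 the conclusion holds.
n = 10: 10² + 44 = 144 = 12², a perfect square.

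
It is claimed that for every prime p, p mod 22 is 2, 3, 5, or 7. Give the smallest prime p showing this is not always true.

p = 11

The first 4 eligible values, up to p = 7, all satisfy the conclusion.
p = 11: 11 mod 22 = 11 — not in {2, 3, 5, 7}.
So p = 11 is the smallest counterexample.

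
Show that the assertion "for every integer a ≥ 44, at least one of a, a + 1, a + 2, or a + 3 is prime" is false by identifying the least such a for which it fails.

a = 48

The first 4 eligible values, up to a = 47, all satisfy the conclusion.
a = 48: 48 = 2 × 24; 49 = 7 × 7; 50 = 2 × 25; 51 = 3 × 17 — all composite.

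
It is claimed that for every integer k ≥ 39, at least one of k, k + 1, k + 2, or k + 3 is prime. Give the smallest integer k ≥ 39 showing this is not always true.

We need the least integer k ≥ 39 for which k, k + 1, k + 2, k + 3 are all composite.
For k = 39, 40, 41, 42, 43, 44, 45, 46, 47 the conclusion holds.
k = 48: 48 = 2 × 24; 49 = 7 × 7; 50 = 2 × 25; 51 = 3 × 17 — all composite.

k = 48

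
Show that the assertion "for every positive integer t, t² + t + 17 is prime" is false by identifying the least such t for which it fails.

t = 16

Check each positive integer t in order until t² + t + 17 is not prime.
For t = 1, 2, 3, 4, …, 13, 14, 15 the conclusion holds.
t = 16: t² + t + 17 = 289 = 17 × 17, composite.
Hence t = 16 is a counterexample.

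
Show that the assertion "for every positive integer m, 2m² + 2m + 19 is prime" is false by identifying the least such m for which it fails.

A counterexample is any positive integer m such that 2m² + 2m + 19 is not prime; we check each in order.
For m = 1, 2, 3, 4, …, 15, 16, 17 the conclusion holds.
m = 18: 2m² + 2m + 19 = 703 = 19 × 37, composite.

m = 18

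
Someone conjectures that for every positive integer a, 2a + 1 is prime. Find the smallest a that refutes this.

We need the least positive integer a for which 2a + 1 is not prime.
a = 1: 2a + 1 = 3, prime.
a = 2: 2a + 1 = 5, prime.
a = 3: 2a + 1 = 7, prime.
a = 4: 2a + 1 = 9 = 3 × 3, composite.
Thus a = 4 disproves the claim, and no smaller a works.

a = 4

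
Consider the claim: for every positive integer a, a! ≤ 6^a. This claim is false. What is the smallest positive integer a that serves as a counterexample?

For a = 1, 2, 3, 4, …, 11, 12, 13 the conclusion holds.
a = 14: a! = 87178291200 and 6^a = 78364164096, so 87178291200 > 78364164096.
So a = 14 is the smallest counterexample.

a = 14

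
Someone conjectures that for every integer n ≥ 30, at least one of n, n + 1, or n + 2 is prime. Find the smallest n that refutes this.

A counterexample is any integer n ≥ 30 such that n, n + 1, n + 2 are all composite; we check each in order.
For n = 30, 31 the conclusion holds.
n = 32: 32 = 2 × 16; 33 = 3 × 11; 34 = 2 × 17 — all composite.
So n = 32 is the smallest counterexample.

n = 32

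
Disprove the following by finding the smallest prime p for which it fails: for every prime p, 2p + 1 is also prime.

p = 7

For p = 2, 3, 5 the conclusion holds.
p = 7: 2p + 1 = 15 = 3 × 5, not prime.
So p = 7 is the smallest counterexample.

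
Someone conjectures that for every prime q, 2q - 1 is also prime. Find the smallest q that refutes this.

A counterexample is any prime q such that 2q - 1 is not prime; we check each in order.
q = 2: 2q - 1 = 3, prime.
q = 3: 2q - 1 = 5, prime.
q = 5: 2q - 1 = 9 = 3 × 3, not prime.

q = 5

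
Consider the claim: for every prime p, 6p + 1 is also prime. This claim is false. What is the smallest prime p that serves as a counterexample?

The first 7 eligible values, up to p = 17, all satisfy the conclusion.
p = 19: 6p + 1 = 115 = 5 × 23, not prime.

p = 19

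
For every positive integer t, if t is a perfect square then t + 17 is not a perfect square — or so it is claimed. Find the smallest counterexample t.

Check each positive integer t in order until t is a perfect square but t + 17 is a perfect square.
t = 1: 1 + 17 = 18, not a perfect square.
t = 4: 4 + 17 = 21, not a perfect square.
t = 9: 9 + 17 = 26, not a perfect square.
t = 16: 16 + 17 = 33, not a perfect square.
t = 25: 25 + 17 = 42, not a perfect square.
t = 36: 36 + 17 = 53, not a perfect square.
t = 49: 49 + 17 = 66, not a perfect square.
t = 64: 64 = 8² and 64 + 17 = 81 = 9².
So t = 64 is the smallest counterexample.

t = 64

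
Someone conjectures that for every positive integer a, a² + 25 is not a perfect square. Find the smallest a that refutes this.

a = 12

We need the least positive integer a for which a² + 25 is a perfect square.
The first 11 eligible values, up to a = 11, all satisfy the conclusion.
a = 12: 12² + 25 = 169 = 13², a perfect square.
Thus a = 12 disproves the claim, and no smaller a works.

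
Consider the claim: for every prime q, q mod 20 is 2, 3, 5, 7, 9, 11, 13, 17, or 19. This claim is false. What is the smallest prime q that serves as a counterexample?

q = 41

Check each prime q in order until the claim fails.
The first 12 eligible values, up to q = 37, all satisfy the conclusion.
q = 41: 41 mod 20 = 1 — not in {2, 3, 5, 7, 9, 11, 13, 17, 19}.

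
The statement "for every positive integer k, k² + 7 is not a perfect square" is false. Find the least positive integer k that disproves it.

Check each positive integer k in order until k² + 7 is a perfect square.
For k = 1, 2 the conclusion holds.
k = 3: 3² + 7 = 16 = 4², a perfect square.

k = 3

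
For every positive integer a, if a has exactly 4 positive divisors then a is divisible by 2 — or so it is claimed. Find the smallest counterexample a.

a = 15

The first 4 eligible values, up to a = 14, all satisfy the conclusion.
a = 15: τ(15) = 4; 15 mod 2 = 1.
So a = 15 is the smallest counterexample.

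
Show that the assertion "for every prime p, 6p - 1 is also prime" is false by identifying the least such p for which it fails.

p = 11

p = 2: 6p - 1 = 11, prime.
p = 3: 6p - 1 = 17, prime.
p = 5: 6p - 1 = 29, prime.
p = 7: 6p - 1 = 41, prime.
p = 11: 6p - 1 = 65 = 5 × 13, not prime.
Thus p = 11 disproves the claim, and no smaller p works.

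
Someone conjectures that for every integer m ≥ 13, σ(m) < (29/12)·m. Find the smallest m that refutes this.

m = 24

We need the least integer m ≥ 13 for which the claim fails.
For m = 13, 14, 15, 16, …, 21, 22, 23 the conclusion holds.
m = 24: σ(24) = 60; 60 ≥ 58.
Thus m = 24 disproves the claim, and no smaller m works.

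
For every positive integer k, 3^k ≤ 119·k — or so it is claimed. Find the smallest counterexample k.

Check each positive integer k in order until 3^k > 119·k.
The first 5 eligible values, up to k = 5, all satisfy the conclusion.
k = 6: 3^k = 729 and 119·k = 714, so 729 > 714.
Thus k = 6 disproves the claim, and no smaller k works.

k = 6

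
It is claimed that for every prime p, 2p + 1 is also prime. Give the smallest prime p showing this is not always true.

p = 7

A counterexample is any prime p such that 2p + 1 is not prime; we check each in order.
For p = 2, 3, 5 the conclusion holds.
p = 7: 2p + 1 = 15 = 3 × 5, not prime.
So p = 7 is the smallest counterexample.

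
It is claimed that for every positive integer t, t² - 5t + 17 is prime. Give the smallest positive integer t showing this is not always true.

t = 13

Check each positive integer t in order until t² - 5t + 17 is not prime.
For t = 1, 2, 3, 4, …, 10, 11, 12 the conclusion holds.
t = 13: t² - 5t + 17 = 121 = 11 × 11, composite.
Hence t = 13 is a counterexample.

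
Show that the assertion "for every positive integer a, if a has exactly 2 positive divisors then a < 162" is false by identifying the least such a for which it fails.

Check each positive integer a in order until a has exactly 2 positive divisors but the claim fails.
For a = 2, 3, 5, 7, …, 149, 151, 157 the conclusion holds.
a = 163: τ(163) = 2; 163 ≥ 162.
Thus a = 163 disproves the claim, and no smaller a works.

a = 163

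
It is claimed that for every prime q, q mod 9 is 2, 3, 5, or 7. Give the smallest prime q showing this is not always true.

q = 13

The first 5 eligible values, up to q = 11, all satisfy the conclusion.
q = 13: 13 mod 9 = 4 — not in {2, 3, 5, 7}.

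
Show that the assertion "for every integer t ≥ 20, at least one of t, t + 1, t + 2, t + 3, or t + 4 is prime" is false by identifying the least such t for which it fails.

t = 24

A counterexample is any integer t ≥ 20 such that t, t + 1, t + 2, t + 3, t + 4 are all composite; we check each in order.
For t = 20, 21, 22, 23 the conclusion holds.
t = 24: 24 = 2 × 12; 25 = 5 × 5; 26 = 2 × 13; 27 = 3 × 9; 28 = 2 × 14 — all composite.
Thus t = 24 disproves the claim, and no smaller t works.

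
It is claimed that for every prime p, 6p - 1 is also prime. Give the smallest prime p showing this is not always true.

p = 11

The first 4 eligible values, up to p = 7, all satisfy the conclusion.
p = 11: 6p - 1 = 65 = 5 × 13, not prime.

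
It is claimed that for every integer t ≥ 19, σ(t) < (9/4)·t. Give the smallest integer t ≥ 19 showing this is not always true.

Check each integer t ≥ 19 in order until the claim fails.
t = 19: σ(19) = 20; 20 < 171/4.
t = 20: σ(20) = 42; 42 < 45.
t = 21: σ(21) = 32; 32 < 189/4.
t = 22: σ(22) = 36; 36 < 99/2.
t = 23: σ(23) = 24; 24 < 207/4.
t = 24: σ(24) = 60; 60 ≥ 54.
So t = 24 is the smallest counterexample.

t = 24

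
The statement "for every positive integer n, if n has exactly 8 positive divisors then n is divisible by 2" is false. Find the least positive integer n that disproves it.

n = 105

We need the least positive integer n for which n has exactly 8 positive divisors but n is not divisible by 2.
For n = 24, 30, 40, 42, …, 88, 102, 104 the conclusion holds.
n = 105: τ(105) = 8; 105 mod 2 = 1.
So n = 105 is the smallest counterexample.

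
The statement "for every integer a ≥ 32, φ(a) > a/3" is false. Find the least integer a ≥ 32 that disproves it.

Check each integer a ≥ 32 in order until the claim fails.
For a = 32, 33, 34, 35 the conclusion holds.
a = 36: φ(36) = 12 and 36/3 = 12, so φ(36) ≤ 36/3.
Thus a = 36 disproves the claim, and no smaller a works.

a = 36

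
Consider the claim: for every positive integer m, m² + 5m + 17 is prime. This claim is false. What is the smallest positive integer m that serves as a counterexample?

A counterexample is any positive integer m such that m² + 5m + 17 is not prime; we check each in order.
The first 7 eligible values, up to m = 7, all satisfy the conclusion.
m = 8: m² + 5m + 17 = 121 = 11 × 11, composite.

m = 8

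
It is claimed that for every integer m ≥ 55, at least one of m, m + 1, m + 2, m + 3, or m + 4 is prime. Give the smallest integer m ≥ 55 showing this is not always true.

m = 62

For m = 55, 56, 57, 58, 59, 60, 61 the conclusion holds.
m = 62: 62 = 2 × 31; 63 = 3 × 21; 64 = 2 × 32; 65 = 5 × 13; 66 = 2 × 33 — all composite.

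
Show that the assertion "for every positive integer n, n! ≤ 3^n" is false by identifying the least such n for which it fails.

n = 7

A counterexample is any positive integer n such that n! > 3^n; we check each in order.
The first 6 eligible values, up to n = 6, all satisfy the conclusion.
n = 7: n! = 5040 and 3^n = 2187, so 5040 > 2187.
Thus n = 7 disproves the claim, and no smaller n works.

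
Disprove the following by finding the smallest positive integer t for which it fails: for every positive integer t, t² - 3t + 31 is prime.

Check each positive integer t in order until t² - 3t + 31 is not prime.
For t = 1, 2, 3 the conclusion holds.
t = 4: t² - 3t + 31 = 35 = 5 × 7, composite.
So t = 4 is the smallest counterexample.

t = 4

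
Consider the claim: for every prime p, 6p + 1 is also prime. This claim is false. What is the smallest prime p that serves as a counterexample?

The first 7 eligible values, up to p = 17, all satisfy the conclusion.
p = 19: 6p + 1 = 115 = 5 × 23, not prime.

p = 19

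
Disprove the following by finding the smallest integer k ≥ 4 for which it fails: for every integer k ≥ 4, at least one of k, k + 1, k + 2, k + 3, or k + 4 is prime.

Check each integer k ≥ 4 in order until k, k + 1, k + 2, k + 3, k + 4 are all composite.
The first 20 eligible values, up to k = 23, all satisfy the conclusion.
k = 24: 24 = 2 × 12; 25 = 5 × 5; 26 = 2 × 13; 27 = 3 × 9; 28 = 2 × 14 — all composite.

k = 24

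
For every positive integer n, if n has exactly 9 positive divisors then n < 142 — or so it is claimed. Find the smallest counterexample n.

n = 36: τ(36) = 9; 36 < 142.
n = 100: τ(100) = 9; 100 < 142.
n = 196: τ(196) = 9; 196 ≥ 142.
Thus n = 196 disproves the claim, and no smaller n works.

n = 196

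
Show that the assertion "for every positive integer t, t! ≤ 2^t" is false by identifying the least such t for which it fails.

t = 4

We need the least positive integer t for which t! > 2^t.
t = 1: t! = 1 and 2^t = 2, so 1 ≤ 2.
t = 2: t! = 2 and 2^t = 4, so 2 ≤ 4.
t = 3: t! = 6 and 2^t = 8, so 6 ≤ 8.
t = 4: t! = 24 and 2^t = 16, so 24 > 16.
So t = 4 is the smallest counterexample.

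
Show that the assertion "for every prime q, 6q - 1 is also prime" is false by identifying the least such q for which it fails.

The first 4 eligible values, up to q = 7, all satisfy the conclusion.
q = 11: 6q - 1 = 65 = 5 × 13, not prime.
Hence q = 11 is a counterexample.

q = 11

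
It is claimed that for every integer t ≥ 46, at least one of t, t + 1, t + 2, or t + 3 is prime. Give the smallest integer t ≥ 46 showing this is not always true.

t = 48

A counterexample is any integer t ≥ 46 such that t, t + 1, t + 2, t + 3 are all composite; we check each in order.
t = 46: 47 is prime.
t = 47: 47 is prime.
t = 48: 48 = 2 × 24; 49 = 7 × 7; 50 = 2 × 25; 51 = 3 × 17 — all composite.
Hence t = 48 is a counterexample.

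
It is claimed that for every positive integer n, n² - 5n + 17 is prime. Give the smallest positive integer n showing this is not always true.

n = 13

We need the least positive integer n for which n² - 5n + 17 is not prime.
For n = 1, 2, 3, 4, …, 10, 11, 12 the conclusion holds.
n = 13: n² - 5n + 17 = 121 = 11 × 11, composite.
Hence n = 13 is a counterexample.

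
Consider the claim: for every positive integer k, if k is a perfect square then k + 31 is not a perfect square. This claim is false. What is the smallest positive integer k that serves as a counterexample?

k = 225

The first 14 eligible values, up to k = 196, all satisfy the conclusion.
k = 225: 225 = 15² and 225 + 31 = 256 = 16².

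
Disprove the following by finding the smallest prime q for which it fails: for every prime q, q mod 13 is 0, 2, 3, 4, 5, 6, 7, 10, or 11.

We need the least prime q for which the claim fails.
For q = 2, 3, 5, 7, …, 37, 41, 43 the conclusion holds.
q = 47: 47 mod 13 = 8 — not in {0, 2, 3, 4, 5, 6, 7, 10, 11}.
Hence q = 47 is a counterexample.

q = 47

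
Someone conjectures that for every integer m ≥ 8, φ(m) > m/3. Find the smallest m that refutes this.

m = 12

Check each integer m ≥ 8 in order until the claim fails.
For m = 8, 9, 10, 11 the conclusion holds.
m = 12: φ(12) = 4 and 12/3 = 4, so φ(12) ≤ 12/3.
So m = 12 is the smallest counterexample.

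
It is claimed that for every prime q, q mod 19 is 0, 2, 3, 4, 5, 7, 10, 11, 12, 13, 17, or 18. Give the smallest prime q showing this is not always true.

q = 47

We need the least prime q for which the claim fails.
For q = 2, 3, 5, 7, …, 37, 41, 43 the conclusion holds.
q = 47: 47 mod 19 = 9 — not in {0, 2, 3, 4, 5, 7, 10, 11, 12, 13, 17, 18}.
So q = 47 is the smallest counterexample.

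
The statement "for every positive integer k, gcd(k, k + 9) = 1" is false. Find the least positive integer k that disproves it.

k = 1: gcd(1, 10) = 1.
k = 2: gcd(2, 11) = 1.
k = 3: gcd(3, 12) = 3.
Hence k = 3 is a counterexample.

k = 3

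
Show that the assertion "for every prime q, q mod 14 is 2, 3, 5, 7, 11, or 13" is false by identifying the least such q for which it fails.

q = 23

We need the least prime q for which the claim fails.
q = 2: 2 mod 14 = 2.
q = 3: 3 mod 14 = 3.
q = 5: 5 mod 14 = 5.
q = 7: 7 mod 14 = 7.
q = 11: 11 mod 14 = 11.
q = 13: 13 mod 14 = 13.
q = 17: 17 mod 14 = 3.
q = 19: 19 mod 14 = 5.
q = 23: 23 mod 14 = 9 — not in {2, 3, 5, 7, 11, 13}.
So q = 23 is the smallest counterexample.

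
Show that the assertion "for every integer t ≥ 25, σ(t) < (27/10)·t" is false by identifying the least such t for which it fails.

t = 60

We need the least integer t ≥ 25 for which the claim fails.
For t = 25, 26, 27, 28, …, 57, 58, 59 the conclusion holds.
t = 60: σ(60) = 168; 168 ≥ 162.
Hence t = 60 is a counterexample.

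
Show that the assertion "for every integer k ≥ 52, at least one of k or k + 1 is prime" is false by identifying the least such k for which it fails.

k = 54

A counterexample is any integer k ≥ 52 such that k, k + 1 are both composite; we check each in order.
For k = 52, 53 the conclusion holds.
k = 54: 54 = 2 × 27; 55 = 5 × 11 — both composite.
Thus k = 54 disproves the claim, and no smaller k works.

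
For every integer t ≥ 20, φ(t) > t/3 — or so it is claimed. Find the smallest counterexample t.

A counterexample is any integer t ≥ 20 such that the claim fails; we check each in order.
t = 20: φ(20) = 8 and 20/3 = 20/3, so φ(20) > 20/3.
t = 21: φ(21) = 12 and 21/3 = 7, so φ(21) > 21/3.
t = 22: φ(22) = 10 and 22/3 = 22/3, so φ(22) > 22/3.
t = 23: φ(23) = 22 and 23/3 = 23/3, so φ(23) > 23/3.
t = 24: φ(24) = 8 and 24/3 = 8, so φ(24) ≤ 24/3.
So t = 24 is the smallest counterexample.

t = 24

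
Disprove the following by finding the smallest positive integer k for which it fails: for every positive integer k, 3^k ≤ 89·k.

Check each positive integer k in order until 3^k > 89·k.
For k = 1, 2, 3, 4, 5 the conclusion holds.
k = 6: 3^k = 729 and 89·k = 534, so 729 > 534.
Hence k = 6 is a counterexample.

k = 6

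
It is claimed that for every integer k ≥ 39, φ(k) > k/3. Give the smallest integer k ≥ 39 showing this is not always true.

k = 42

We need the least integer k ≥ 39 for which the claim fails.
k = 39: φ(39) = 24 and 39/3 = 13, so φ(39) > 39/3.
k = 40: φ(40) = 16 and 40/3 = 40/3, so φ(40) > 40/3.
k = 41: φ(41) = 40 and 41/3 = 41/3, so φ(41) > 41/3.
k = 42: φ(42) = 12 and 42/3 = 14, so φ(42) ≤ 42/3.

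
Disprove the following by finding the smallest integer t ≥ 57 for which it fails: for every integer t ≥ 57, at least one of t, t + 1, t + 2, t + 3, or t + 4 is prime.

For t = 57, 58, 59, 60, 61 the conclusion holds.
t = 62: 62 = 2 × 31; 63 = 3 × 21; 64 = 2 × 32; 65 = 5 × 13; 66 = 2 × 33 — all composite.

t = 62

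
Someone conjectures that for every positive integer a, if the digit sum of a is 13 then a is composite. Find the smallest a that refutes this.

a = 67

A counterexample is any positive integer a such that the digit sum of a is 13 but a is prime; we check each in order.
For a = 49, 58 the conclusion holds.
a = 67: digit sum 13; 67 is prime, not composite.
Thus a = 67 disproves the claim, and no smaller a works.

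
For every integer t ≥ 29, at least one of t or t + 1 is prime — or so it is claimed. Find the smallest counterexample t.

A counterexample is any integer t ≥ 29 such that t, t + 1 are both composite; we check each in order.
t = 29: 29 is prime.
t = 30: 31 is prime.
t = 31: 31 is prime.
t = 32: 32 = 2 × 16; 33 = 3 × 11 — both composite.

t = 32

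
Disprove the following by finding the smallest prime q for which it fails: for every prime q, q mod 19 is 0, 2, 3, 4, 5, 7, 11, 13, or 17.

We need the least prime q for which the claim fails.
The first 9 eligible values, up to q = 23, all satisfy the conclusion.
q = 29: 29 mod 19 = 10 — not in {0, 2, 3, 4, 5, 7, 11, 13, 17}.
So q = 29 is the smallest counterexample.

q = 29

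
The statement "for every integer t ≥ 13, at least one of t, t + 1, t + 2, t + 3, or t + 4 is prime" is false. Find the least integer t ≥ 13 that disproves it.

t = 24

The first 11 eligible values, up to t = 23, all satisfy the conclusion.
t = 24: 24 = 2 × 12; 25 = 5 × 5; 26 = 2 × 13; 27 = 3 × 9; 28 = 2 × 14 — all composite.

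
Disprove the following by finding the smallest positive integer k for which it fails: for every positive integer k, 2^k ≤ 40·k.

k = 9

Check each positive integer k in order until 2^k > 40·k.
k = 1: 2^k = 2 and 40·k = 40, so 2 ≤ 40.
k = 2: 2^k = 4 and 40·k = 80, so 4 ≤ 80.
k = 3: 2^k = 8 and 40·k = 120, so 8 ≤ 120.
k = 4: 2^k = 16 and 40·k = 160, so 16 ≤ 160.
k = 5: 2^k = 32 and 40·k = 200, so 32 ≤ 200.
k = 6: 2^k = 64 and 40·k = 240, so 64 ≤ 240.
k = 7: 2^k = 128 and 40·k = 280, so 128 ≤ 280.
k = 8: 2^k = 256 and 40·k = 320, so 256 ≤ 320.
k = 9: 2^k = 512 and 40·k = 360, so 512 > 360.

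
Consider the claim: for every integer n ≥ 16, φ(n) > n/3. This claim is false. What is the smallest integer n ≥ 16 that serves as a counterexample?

A counterexample is any integer n ≥ 16 such that the claim fails; we check each in order.
For n = 16, 17 the conclusion holds.
n = 18: φ(18) = 6 and 18/3 = 6, so φ(18) ≤ 18/3.
Thus n = 18 disproves the claim, and no smaller n works.

n = 18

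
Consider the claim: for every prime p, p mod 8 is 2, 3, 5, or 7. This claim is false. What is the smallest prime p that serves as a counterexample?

We need the least prime p for which the claim fails.
p = 2: 2 mod 8 = 2.
p = 3: 3 mod 8 = 3.
p = 5: 5 mod 8 = 5.
p = 7: 7 mod 8 = 7.
p = 11: 11 mod 8 = 3.
p = 13: 13 mod 8 = 5.
p = 17: 17 mod 8 = 1 — not in {2, 3, 5, 7}.

p = 17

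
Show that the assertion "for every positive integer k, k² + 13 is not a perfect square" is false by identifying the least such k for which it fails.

A counterexample is any positive integer k such that k² + 13 is a perfect square; we check each in order.
For k = 1, 2, 3, 4, 5 the conclusion holds.
k = 6: 6² + 13 = 49 = 7², a perfect square.
Hence k = 6 is a counterexample.

k = 6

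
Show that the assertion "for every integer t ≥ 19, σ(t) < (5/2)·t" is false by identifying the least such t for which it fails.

A counterexample is any integer t ≥ 19 such that the claim fails; we check each in order.
t = 19: σ(19) = 20; 20 < 95/2.
t = 20: σ(20) = 42; 42 < 50.
t = 21: σ(21) = 32; 32 < 105/2.
t = 22: σ(22) = 36; 36 < 55.
t = 23: σ(23) = 24; 24 < 115/2.
t = 24: σ(24) = 60; 60 ≥ 60.

t = 24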